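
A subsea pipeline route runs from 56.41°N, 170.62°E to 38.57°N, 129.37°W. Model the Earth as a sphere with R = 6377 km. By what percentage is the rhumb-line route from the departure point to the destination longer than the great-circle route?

Great circle: σ = 0.7443 rad → d_gc = Rσ = 4746.3 km
Rhumb: Δφ = -0.3114, Δλ = +1.0474, Δψ = -0.4673, q = Δφ/Δψ = 0.6664 → d_rh = R√(Δφ²+q²Δλ²) = 4873.6 km
Excess = (4873.6 − 4746.3) / 4746.3 = 127.3 / 4746.3 = 2.68% ≈ 2.7%

2.7%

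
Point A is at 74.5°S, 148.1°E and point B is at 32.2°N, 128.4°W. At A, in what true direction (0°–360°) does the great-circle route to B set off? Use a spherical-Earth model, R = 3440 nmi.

N = sin Δλ·cos φ₂ = +0.8408;  D = cos φ₁ sin φ₂ − sin φ₁ cos φ₂ cos Δλ = +0.2347
initial course = atan2(N, D) = 74.40°

74.4°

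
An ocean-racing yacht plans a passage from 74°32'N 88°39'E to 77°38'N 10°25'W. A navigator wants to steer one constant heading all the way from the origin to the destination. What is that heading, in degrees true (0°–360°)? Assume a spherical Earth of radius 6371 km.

Δψ = ln[tan(π/4+φ₂/2)/tan(π/4+φ₁/2)] = +0.2259
Δλ = -1.7290 rad (taken the short way round)
course = atan2(Δλ, Δψ) = 277.44°

277.4°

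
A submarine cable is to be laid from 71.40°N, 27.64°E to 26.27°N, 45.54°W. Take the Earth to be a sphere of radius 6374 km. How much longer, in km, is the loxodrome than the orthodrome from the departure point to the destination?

293 km

Great circle: cos σ = sin φ₁ sin φ₂ + cos φ₁ cos φ₂ cos Δλ,  σ = 1.0446 rad → d_gc = 6658.3 km
Rhumb line: Δψ = -1.3339, q = Δφ/Δψ = 0.5905, d_rh = R√(Δφ²+q²Δλ²) = 6951.0 km
Excess = 6951.0 − 6658.3 = 292.7 ≈ 293 km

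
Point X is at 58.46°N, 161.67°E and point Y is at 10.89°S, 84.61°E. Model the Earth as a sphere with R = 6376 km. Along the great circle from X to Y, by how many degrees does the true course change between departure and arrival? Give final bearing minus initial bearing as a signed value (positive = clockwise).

-42.7°

Initial bearing θ₁ = atan2(sin Δλ cos φ₂, cos φ₁ sin φ₂ − sin φ₁ cos φ₂ cos Δλ) = 253.35°
Final bearing θ₂ = (initial bearing from the destination back to the start) + 180° = 210.69°
Δθ = θ₂ − θ₁ = -42.7°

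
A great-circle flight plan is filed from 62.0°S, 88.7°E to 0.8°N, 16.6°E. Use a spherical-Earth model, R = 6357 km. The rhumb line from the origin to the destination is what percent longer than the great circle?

2.4%

Great circle: σ = 1.4385 rad → d_gc = Rσ = 9144.3 km
Rhumb: Δφ = +1.0961, Δλ = -1.2584, Δψ = +1.4029, q = Δφ/Δψ = 0.7813 → d_rh = R√(Δφ²+q²Δλ²) = 9359.9 km
Excess = (9359.9 − 9144.3) / 9144.3 = 215.6 / 9144.3 = 2.36% ≈ 2.4%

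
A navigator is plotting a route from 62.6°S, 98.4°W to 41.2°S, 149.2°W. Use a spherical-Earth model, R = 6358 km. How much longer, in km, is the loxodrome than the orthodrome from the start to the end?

Great circle: cos σ = sin φ₁ sin φ₂ + cos φ₁ cos φ₂ cos Δλ,  σ = 0.6374 rad → d_gc = 4052.6 km
Rhumb line: Δψ = +0.6210, q = Δφ/Δψ = 0.6014, d_rh = R√(Δφ²+q²Δλ²) = 4139.3 km
Excess = 4139.3 − 4052.6 = 86.7 ≈ 87 km

87 km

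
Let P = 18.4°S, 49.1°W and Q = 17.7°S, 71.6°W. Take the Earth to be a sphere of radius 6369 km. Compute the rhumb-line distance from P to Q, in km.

Δψ = ln[tan(π/4+φ₂/2)/tan(π/4+φ₁/2)] = +0.0128;  Δφ = +0.0122 rad,  Δλ = -0.3927 rad
q = Δφ/Δψ = 0.9508
d = R·√(Δφ² + q²Δλ²) = 6369·0.37357 = 2379 km

2379 km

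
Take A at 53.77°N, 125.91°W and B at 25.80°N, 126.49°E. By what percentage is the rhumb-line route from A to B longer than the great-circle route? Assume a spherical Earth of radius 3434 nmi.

Great circle: σ = 1.3794 rad → d_gc = Rσ = 4737.0 nmi
Rhumb: Δφ = -0.4882, Δλ = -1.8780, Δψ = -0.6510, q = Δφ/Δψ = 0.7498 → d_rh = R√(Δφ²+q²Δλ²) = 5118.0 nmi
Excess = (5118.0 − 4737.0) / 4737.0 = 381.0 / 4737.0 = 8.04% ≈ 8.0%

8.0%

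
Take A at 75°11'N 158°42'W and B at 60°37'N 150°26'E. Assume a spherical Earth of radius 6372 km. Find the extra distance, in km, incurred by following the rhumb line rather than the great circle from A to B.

73 km

Great circle: cos σ = sin φ₁ sin φ₂ + cos φ₁ cos φ₂ cos Δλ,  σ = 0.3987 rad → d_gc = 2540.4 km
Rhumb line: Δψ = -0.7013, q = Δφ/Δψ = 0.3625, d_rh = R√(Δφ²+q²Δλ²) = 2613.4 km
Excess = 2613.4 − 2540.4 = 73.0 ≈ 73 km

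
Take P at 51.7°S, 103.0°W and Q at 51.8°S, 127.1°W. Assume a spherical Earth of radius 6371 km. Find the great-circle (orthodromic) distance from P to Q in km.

1651 km

cos σ = sin φ₁ sin φ₂ + cos φ₁ cos φ₂ cos Δλ
      = sin(-51.70°)sin(-51.80°) + cos(-51.70°)cos(-51.80°)cos(-24.10°) = 0.9666
σ = 14.852° → d = Rσ = 6371·0.25922 = 1651 km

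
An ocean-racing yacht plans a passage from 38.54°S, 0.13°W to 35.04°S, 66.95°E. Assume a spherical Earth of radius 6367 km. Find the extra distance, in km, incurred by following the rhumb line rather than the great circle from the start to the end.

Great circle: cos σ = sin φ₁ sin φ₂ + cos φ₁ cos φ₂ cos Δλ,  σ = 0.9183 rad → d_gc = 5847.1 km
Rhumb line: Δψ = +0.0763, q = Δφ/Δψ = 0.8006, d_rh = R√(Δφ²+q²Δλ²) = 5980.3 km
Excess = 5980.3 − 5847.1 = 133.2 ≈ 133 km

133 km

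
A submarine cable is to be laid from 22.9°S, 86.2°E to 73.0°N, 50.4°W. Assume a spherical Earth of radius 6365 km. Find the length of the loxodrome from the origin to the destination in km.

Rhumb course C = atan2(Δλ, Δψ) with Δψ = ln[tan(π/4+φ₂/2)/tan(π/4+φ₁/2)] = +2.3116, Δλ = -2.3841 → C = 314.11°
d = R·|Δφ| / |cos C| = 6365·1.67377 / 0.69610 = 15305 km

15305 km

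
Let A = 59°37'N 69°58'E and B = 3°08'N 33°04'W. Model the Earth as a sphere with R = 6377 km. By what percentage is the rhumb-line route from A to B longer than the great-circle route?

Great circle: σ = 1.6376 rad → d_gc = Rσ = 10442.9 km
Rhumb: Δφ = -0.9858, Δλ = -1.7983, Δψ = -1.2489, q = Δφ/Δψ = 0.7893 → d_rh = R√(Δφ²+q²Δλ²) = 11020.6 km
Excess = (11020.6 − 10442.9) / 10442.9 = 577.7 / 10442.9 = 5.53% ≈ 5.5%

5.5%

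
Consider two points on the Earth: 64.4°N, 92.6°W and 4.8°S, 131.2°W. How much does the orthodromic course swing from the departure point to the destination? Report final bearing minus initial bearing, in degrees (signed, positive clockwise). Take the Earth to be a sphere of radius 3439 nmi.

-23.9°

Initial bearing θ₁ = atan2(sin Δλ cos φ₂, cos φ₁ sin φ₂ − sin φ₁ cos φ₂ cos Δλ) = 220.09°
Final bearing θ₂ = (initial bearing from the destination back to the start) + 180° = 196.22°
Δθ = θ₂ − θ₁ = -23.9°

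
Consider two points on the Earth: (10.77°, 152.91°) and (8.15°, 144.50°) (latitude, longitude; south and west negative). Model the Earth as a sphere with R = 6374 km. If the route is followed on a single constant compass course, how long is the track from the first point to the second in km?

968 km

Rhumb course C = atan2(Δλ, Δψ) with Δψ = ln[tan(π/4+φ₂/2)/tan(π/4+φ₁/2)] = -0.0464, Δλ = -0.1468 → C = 252.47°
d = R·|Δφ| / |cos C| = 6374·0.04573 / 0.30119 = 968 km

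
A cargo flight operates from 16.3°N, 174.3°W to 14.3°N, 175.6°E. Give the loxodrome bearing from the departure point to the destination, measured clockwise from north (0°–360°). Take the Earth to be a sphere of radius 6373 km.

Δψ = ln[tan(π/4+φ₂/2)/tan(π/4+φ₁/2)] = -0.0362
Δλ = -0.1763 rad (taken the short way round)
course = atan2(Δλ, Δψ) = 258.40°

258.4°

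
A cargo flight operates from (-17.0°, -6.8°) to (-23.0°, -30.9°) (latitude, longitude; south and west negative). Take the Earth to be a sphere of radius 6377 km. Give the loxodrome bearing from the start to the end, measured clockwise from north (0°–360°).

Δψ = ln[tan(π/4+φ₂/2)/tan(π/4+φ₁/2)] = -0.1115
Δλ = -0.4206 rad (taken the short way round)
course = atan2(Δλ, Δψ) = 255.15°

255.2°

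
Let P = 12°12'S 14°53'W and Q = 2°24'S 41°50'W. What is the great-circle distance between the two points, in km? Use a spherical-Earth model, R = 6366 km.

3159 km

cos σ = sin φ₁ sin φ₂ + cos φ₁ cos φ₂ cos Δλ
      = sin(-12.20°)sin(-2.40°) + cos(-12.20°)cos(-2.40°)cos(-26.95°) = 0.8794
σ = 28.435° → d = Rσ = 6366·0.49629 = 3159 km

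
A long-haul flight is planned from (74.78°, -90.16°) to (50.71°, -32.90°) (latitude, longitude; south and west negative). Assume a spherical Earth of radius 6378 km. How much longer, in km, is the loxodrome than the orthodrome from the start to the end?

Great circle: cos σ = sin φ₁ sin φ₂ + cos φ₁ cos φ₂ cos Δλ,  σ = 0.5795 rad → d_gc = 3696.3 km
Rhumb line: Δψ = -0.9828, q = Δφ/Δψ = 0.4275, d_rh = R√(Δφ²+q²Δλ²) = 3821.4 km
Excess = 3821.4 − 3696.3 = 125.1 ≈ 125 km

125 km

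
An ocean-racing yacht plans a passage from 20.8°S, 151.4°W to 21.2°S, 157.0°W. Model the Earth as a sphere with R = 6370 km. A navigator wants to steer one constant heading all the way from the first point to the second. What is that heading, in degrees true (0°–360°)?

Meridional parts: M(φ₁)=-0.3713, M(φ₂)=-0.3788 → ΔM = -0.0075;  Δλ = -0.0977 rad
tan C = Δλ / ΔM = +13.0701 → C = 265.62°

265.6°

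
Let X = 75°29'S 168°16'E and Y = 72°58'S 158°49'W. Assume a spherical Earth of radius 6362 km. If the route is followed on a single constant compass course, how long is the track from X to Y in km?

1030 km

Rhumb course C = atan2(Δλ, Δψ) with Δψ = ln[tan(π/4+φ₂/2)/tan(π/4+φ₁/2)] = +0.1619, Δλ = +0.5745 → C = 74.26°
d = R·|Δφ| / |cos C| = 6362·0.04392 / 0.27126 = 1030 km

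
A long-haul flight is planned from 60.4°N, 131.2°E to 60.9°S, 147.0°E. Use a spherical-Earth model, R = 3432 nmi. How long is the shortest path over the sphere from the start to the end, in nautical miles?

cos σ = sin φ₁ sin φ₂ + cos φ₁ cos φ₂ cos Δλ
      = sin(60.40°)sin(-60.90°) + cos(60.40°)cos(-60.90°)cos(15.80°) = -0.5286
σ = 121.911° → d = Rσ = 3432·2.12774 = 7302 nmi

7302 nmi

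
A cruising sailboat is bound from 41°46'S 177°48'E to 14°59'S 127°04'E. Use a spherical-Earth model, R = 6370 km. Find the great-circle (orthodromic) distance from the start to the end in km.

5679 km

cos σ = sin φ₁ sin φ₂ + cos φ₁ cos φ₂ cos Δλ
      = sin(-41.77°)sin(-14.98°) + cos(-41.77°)cos(-14.98°)cos(-50.73°) = 0.6282
σ = 51.079° → d = Rσ = 6370·0.89151 = 5679 km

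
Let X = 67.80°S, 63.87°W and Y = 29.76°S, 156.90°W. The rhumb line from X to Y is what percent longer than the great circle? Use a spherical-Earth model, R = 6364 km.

7.4%

Great circle: σ = 1.1127 rad → d_gc = Rσ = 7081.3 km
Rhumb: Δφ = +0.6639, Δλ = -1.6237, Δψ = +1.0842, q = Δφ/Δψ = 0.6124 → d_rh = R√(Δφ²+q²Δλ²) = 7608.7 km
Excess = (7608.7 − 7081.3) / 7081.3 = 527.4 / 7081.3 = 7.448% ≈ 7.4%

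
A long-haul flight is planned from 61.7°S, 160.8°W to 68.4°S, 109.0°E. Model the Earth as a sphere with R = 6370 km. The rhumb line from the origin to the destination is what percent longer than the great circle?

9.4%

Great circle: σ = 0.6128 rad → d_gc = Rσ = 3903.6 km
Rhumb: Δφ = -0.1169, Δλ = -1.5743, Δψ = -0.2789, q = Δφ/Δψ = 0.4194 → d_rh = R√(Δφ²+q²Δλ²) = 4270.8 km
Excess = (4270.8 − 3903.6) / 3903.6 = 367.2 / 3903.6 = 9.41% ≈ 9.4%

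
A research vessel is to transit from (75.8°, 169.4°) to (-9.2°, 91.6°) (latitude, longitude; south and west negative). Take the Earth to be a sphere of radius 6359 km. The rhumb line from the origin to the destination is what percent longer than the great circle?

Great circle: σ = 1.6748 rad → d_gc = Rσ = 10650.1 km
Rhumb: Δφ = -1.4835, Δλ = -1.3579, Δψ = -2.2443, q = Δφ/Δψ = 0.6610 → d_rh = R√(Δφ²+q²Δλ²) = 11026.1 km
Excess = (11026.1 − 10650.1) / 10650.1 = 376.0 / 10650.1 = 3.53% ≈ 3.5%

3.5%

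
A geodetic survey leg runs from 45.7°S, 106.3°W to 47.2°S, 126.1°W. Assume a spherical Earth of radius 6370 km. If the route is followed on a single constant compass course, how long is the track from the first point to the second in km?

Δψ = ln[tan(π/4+φ₂/2)/tan(π/4+φ₁/2)] = -0.0380;  Δφ = -0.0262 rad,  Δλ = -0.3456 rad
q = Δφ/Δψ = 0.6889
d = R·√(Δφ² + q²Δλ²) = 6370·0.23951 = 1526 km

1526 km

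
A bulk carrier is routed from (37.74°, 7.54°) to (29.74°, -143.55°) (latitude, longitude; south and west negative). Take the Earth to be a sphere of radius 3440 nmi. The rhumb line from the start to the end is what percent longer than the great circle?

Great circle: σ = 1.8728 rad → d_gc = Rσ = 6442.4 nmi
Rhumb: Δφ = -0.1396, Δλ = -2.6370, Δψ = -0.1682, q = Δφ/Δψ = 0.8303 → d_rh = R√(Δφ²+q²Δλ²) = 7547.1 nmi
Excess = (7547.1 − 6442.4) / 6442.4 = 1104.7 / 6442.4 = 17.147% ≈ 17.1%

17.1%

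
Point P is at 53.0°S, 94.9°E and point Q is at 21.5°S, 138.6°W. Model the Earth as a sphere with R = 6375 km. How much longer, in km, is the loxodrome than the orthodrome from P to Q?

1171 km

Great circle: cos σ = sin φ₁ sin φ₂ + cos φ₁ cos φ₂ cos Δλ,  σ = 1.6112 rad → d_gc = 10271.2 km
Rhumb line: Δψ = +0.7105, q = Δφ/Δψ = 0.7738, d_rh = R√(Δφ²+q²Δλ²) = 11441.8 km
Excess = 11441.8 − 10271.2 = 1170.6 ≈ 1171 km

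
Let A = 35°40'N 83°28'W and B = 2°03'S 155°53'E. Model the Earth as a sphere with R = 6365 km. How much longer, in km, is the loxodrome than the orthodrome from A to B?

372 km

Great circle: cos σ = sin φ₁ sin φ₂ + cos φ₁ cos φ₂ cos Δλ,  σ = 2.0206 rad → d_gc = 12860.9 km
Rhumb line: Δψ = -0.7029, q = Δφ/Δψ = 0.9365, d_rh = R√(Δφ²+q²Δλ²) = 13233.3 km
Excess = 13233.3 − 12860.9 = 372.4 ≈ 372 km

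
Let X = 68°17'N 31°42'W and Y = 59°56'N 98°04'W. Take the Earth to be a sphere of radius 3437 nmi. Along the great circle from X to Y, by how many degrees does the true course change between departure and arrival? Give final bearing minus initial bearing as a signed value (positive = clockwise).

Initial bearing θ₁ = atan2(sin Δλ cos φ₂, cos φ₁ sin φ₂ − sin φ₁ cos φ₂ cos Δλ) = 286.23°
Final bearing θ₂ = (initial bearing from the destination back to the start) + 180° = 225.16°
Δθ = θ₂ − θ₁ = -61.1°

-61.1°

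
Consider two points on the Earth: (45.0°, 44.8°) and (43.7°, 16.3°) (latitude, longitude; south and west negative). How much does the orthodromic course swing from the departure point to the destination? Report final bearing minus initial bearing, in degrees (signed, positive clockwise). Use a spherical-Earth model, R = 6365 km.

-20.1°

At departure: θ₁ = atan2(sin Δλ cos φ₂, cos φ₁ sin φ₂ − sin φ₁ cos φ₂ cos Δλ) = 276.49°
At arrival: θ₂ = atan2(sin Δλ cos φ₁, −cos φ₂ sin φ₁ + sin φ₂ cos φ₁ cos Δλ) = 256.36°
Δθ = θ₂ − θ₁ = -20.1°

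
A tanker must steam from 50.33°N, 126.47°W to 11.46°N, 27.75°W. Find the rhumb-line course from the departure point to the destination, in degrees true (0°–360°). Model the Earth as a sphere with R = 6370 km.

Δψ = ln[tan(π/4+φ₂/2)/tan(π/4+φ₁/2)] = -0.8183
Δλ = +1.7230 rad (taken the short way round)
course = atan2(Δλ, Δψ) = 115.40°

115.4°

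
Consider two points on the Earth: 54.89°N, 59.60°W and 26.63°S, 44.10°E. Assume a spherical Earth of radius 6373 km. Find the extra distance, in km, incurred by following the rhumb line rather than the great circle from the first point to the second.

Great circle: cos σ = sin φ₁ sin φ₂ + cos φ₁ cos φ₂ cos Δλ,  σ = 2.0811 rad → d_gc = 13262.8 km
Rhumb line: Δψ = -1.6334, q = Δφ/Δψ = 0.8711, d_rh = R√(Δφ²+q²Δλ²) = 13534.0 km
Excess = 13534.0 − 13262.8 = 271.2 ≈ 271 km

271 km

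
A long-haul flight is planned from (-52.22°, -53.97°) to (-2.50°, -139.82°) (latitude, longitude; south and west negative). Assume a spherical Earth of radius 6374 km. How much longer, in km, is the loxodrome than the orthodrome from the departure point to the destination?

262 km

Great circle: cos σ = sin φ₁ sin φ₂ + cos φ₁ cos φ₂ cos Δλ,  σ = 1.4919 rad → d_gc = 9509.7 km
Rhumb line: Δψ = +1.0288, q = Δφ/Δψ = 0.8435, d_rh = R√(Δφ²+q²Δλ²) = 9772.1 km
Excess = 9772.1 − 9509.7 = 262.4 ≈ 262 km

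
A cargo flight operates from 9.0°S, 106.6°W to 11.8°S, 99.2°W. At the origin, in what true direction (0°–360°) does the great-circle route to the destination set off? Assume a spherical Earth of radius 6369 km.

111.7°

θ = atan2( sin Δλ·cos φ₂ ,  cos φ₁ sin φ₂ − sin φ₁ cos φ₂ cos Δλ )
  = atan2(+0.1261, -0.0501) = 111.68°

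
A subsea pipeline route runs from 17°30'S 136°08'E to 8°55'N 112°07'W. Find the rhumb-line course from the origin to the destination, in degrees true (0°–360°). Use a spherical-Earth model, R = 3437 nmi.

76.5°

Δψ = ln[tan(π/4+φ₂/2)/tan(π/4+φ₁/2)] = +0.4666
Δλ = +1.9504 rad (taken the short way round)
course = atan2(Δλ, Δψ) = 76.55°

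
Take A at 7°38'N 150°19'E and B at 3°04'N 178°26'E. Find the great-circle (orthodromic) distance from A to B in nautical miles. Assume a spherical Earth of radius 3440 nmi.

Haversine: a = sin²(Δφ/2)+cos φ₁ cos φ₂ sin²(Δλ/2) = 0.05999;  σ = 2·atan2(√a,√(1−a))
σ = 28.354° → d = Rσ = 3440·0.49487 = 1702 nmi

1702 nmi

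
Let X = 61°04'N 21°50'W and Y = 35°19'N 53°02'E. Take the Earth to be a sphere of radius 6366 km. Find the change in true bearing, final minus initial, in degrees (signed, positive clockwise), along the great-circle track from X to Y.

+60.7°

At departure: θ₁ = atan2(sin Δλ cos φ₂, cos φ₁ sin φ₂ − sin φ₁ cos φ₂ cos Δλ) = 83.25°
At arrival: θ₂ = atan2(sin Δλ cos φ₁, −cos φ₂ sin φ₁ + sin φ₂ cos φ₁ cos Δλ) = 143.93°
Δθ = θ₂ − θ₁ = +60.7°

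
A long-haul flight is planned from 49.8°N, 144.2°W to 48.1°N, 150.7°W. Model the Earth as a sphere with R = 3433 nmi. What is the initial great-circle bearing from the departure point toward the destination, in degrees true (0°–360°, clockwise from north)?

θ = atan2( sin Δλ·cos φ₂ ,  cos φ₁ sin φ₂ − sin φ₁ cos φ₂ cos Δλ )
  = atan2(-0.0756, -0.0264) = 250.76°

250.8°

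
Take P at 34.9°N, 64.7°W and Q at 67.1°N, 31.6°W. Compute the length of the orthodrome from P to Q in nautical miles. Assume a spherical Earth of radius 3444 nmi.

2248 nmi

Haversine: a = sin²(Δφ/2)+cos φ₁ cos φ₂ sin²(Δλ/2) = 0.10280;  σ = 2·atan2(√a,√(1−a))
σ = 37.401° → d = Rσ = 3444·0.65277 = 2248 nmi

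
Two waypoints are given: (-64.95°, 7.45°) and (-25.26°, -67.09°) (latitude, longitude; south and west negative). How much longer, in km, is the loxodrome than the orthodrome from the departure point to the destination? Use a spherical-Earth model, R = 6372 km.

278 km

Great circle: cos σ = sin φ₁ sin φ₂ + cos φ₁ cos φ₂ cos Δλ,  σ = 1.0602 rad → d_gc = 6755.9 km
Rhumb line: Δψ = +1.0485, q = Δφ/Δψ = 0.6607, d_rh = R√(Δφ²+q²Δλ²) = 7034.2 km
Excess = 7034.2 − 6755.9 = 278.3 ≈ 278 km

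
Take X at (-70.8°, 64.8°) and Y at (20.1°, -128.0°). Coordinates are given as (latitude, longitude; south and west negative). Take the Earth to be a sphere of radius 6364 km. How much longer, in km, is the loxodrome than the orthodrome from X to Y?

2799 km

Great circle: cos σ = sin φ₁ sin φ₂ + cos φ₁ cos φ₂ cos Δλ,  σ = 2.2468 rad → d_gc = 14298.8 km
Rhumb line: Δψ = +2.1353, q = Δφ/Δψ = 0.7430, d_rh = R√(Δφ²+q²Δλ²) = 17097.9 km
Excess = 17097.9 − 14298.8 = 2799.1 ≈ 2799 km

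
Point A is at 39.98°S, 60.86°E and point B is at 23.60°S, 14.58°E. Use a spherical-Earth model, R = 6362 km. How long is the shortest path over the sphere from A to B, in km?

cos σ = sin φ₁ sin φ₂ + cos φ₁ cos φ₂ cos Δλ
      = sin(-39.98°)sin(-23.60°) + cos(-39.98°)cos(-23.60°)cos(-46.28°) = 0.7425
σ = 42.052° → d = Rσ = 6362·0.73395 = 4669 km

4669 km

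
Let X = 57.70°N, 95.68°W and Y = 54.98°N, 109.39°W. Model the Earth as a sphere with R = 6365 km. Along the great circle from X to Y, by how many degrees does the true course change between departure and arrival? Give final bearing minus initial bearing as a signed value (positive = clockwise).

At departure: θ₁ = atan2(sin Δλ cos φ₂, cos φ₁ sin φ₂ − sin φ₁ cos φ₂ cos Δλ) = 256.11°
At arrival: θ₂ = atan2(sin Δλ cos φ₁, −cos φ₂ sin φ₁ + sin φ₂ cos φ₁ cos Δλ) = 244.68°
Δθ = θ₂ − θ₁ = -11.4°

-11.4°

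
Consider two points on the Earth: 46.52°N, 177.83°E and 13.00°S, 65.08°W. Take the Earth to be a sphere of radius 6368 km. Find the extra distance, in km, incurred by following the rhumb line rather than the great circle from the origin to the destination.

Great circle: cos σ = sin φ₁ sin φ₂ + cos φ₁ cos φ₂ cos Δλ,  σ = 2.0584 rad → d_gc = 13108.2 km
Rhumb line: Δψ = -1.1483, q = Δφ/Δψ = 0.9047, d_rh = R√(Δφ²+q²Δλ²) = 13504.5 km
Excess = 13504.5 − 13108.2 = 396.3 ≈ 396 km

396 km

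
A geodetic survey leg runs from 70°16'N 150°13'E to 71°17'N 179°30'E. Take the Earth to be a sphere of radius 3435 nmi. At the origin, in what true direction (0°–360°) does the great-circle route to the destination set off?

θ = atan2( sin Δλ·cos φ₂ ,  cos φ₁ sin φ₂ − sin φ₁ cos φ₂ cos Δλ )
  = atan2(+0.1570, +0.0563) = 70.25°

70.3°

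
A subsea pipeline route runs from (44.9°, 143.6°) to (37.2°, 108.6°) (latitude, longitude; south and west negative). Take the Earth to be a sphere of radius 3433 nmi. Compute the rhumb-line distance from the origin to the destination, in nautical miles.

1645 nmi

Δψ = ln[tan(π/4+φ₂/2)/tan(π/4+φ₁/2)] = -0.1785;  Δφ = -0.1344 rad,  Δλ = -0.6109 rad
q = Δφ/Δψ = 0.7527
d = R·√(Δφ² + q²Δλ²) = 3433·0.47904 = 1645 nmi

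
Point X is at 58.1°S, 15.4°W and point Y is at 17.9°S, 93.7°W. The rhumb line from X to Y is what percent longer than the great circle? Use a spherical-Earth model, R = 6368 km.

Great circle: σ = 1.1994 rad → d_gc = Rσ = 7637.8 km
Rhumb: Δφ = +0.7016, Δλ = -1.3666, Δψ = +0.9348, q = Δφ/Δψ = 0.7505 → d_rh = R√(Δφ²+q²Δλ²) = 7913.4 km
Excess = (7913.4 − 7637.8) / 7637.8 = 275.6 / 7637.8 = 3.61% ≈ 3.6%

3.6%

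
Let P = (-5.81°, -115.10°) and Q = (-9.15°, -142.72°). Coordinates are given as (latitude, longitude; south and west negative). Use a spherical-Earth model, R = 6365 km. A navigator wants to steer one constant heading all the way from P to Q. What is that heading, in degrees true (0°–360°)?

263.0°

Meridional parts: M(φ₁)=-0.1016, M(φ₂)=-0.1604 → ΔM = -0.0588;  Δλ = -0.4821 rad
tan C = Δλ / ΔM = +8.1979 → C = 263.05°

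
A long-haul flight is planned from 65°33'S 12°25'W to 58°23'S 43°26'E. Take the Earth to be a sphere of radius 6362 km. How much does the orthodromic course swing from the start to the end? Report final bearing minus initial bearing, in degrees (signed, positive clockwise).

-50.2°

Initial bearing θ₁ = atan2(sin Δλ cos φ₂, cos φ₁ sin φ₂ − sin φ₁ cos φ₂ cos Δλ) = 101.03°
Final bearing θ₂ = (initial bearing from the destination back to the start) + 180° = 50.80°
Δθ = θ₂ − θ₁ = -50.2°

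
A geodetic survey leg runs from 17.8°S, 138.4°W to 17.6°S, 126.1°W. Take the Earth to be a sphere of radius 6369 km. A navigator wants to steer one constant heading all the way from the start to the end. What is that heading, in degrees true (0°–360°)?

Meridional parts: M(φ₁)=-0.3158, M(φ₂)=-0.3121 → ΔM = +0.0037;  Δλ = +0.2147 rad
tan C = Δλ / ΔM = +58.5886 → C = 89.02°

89.0°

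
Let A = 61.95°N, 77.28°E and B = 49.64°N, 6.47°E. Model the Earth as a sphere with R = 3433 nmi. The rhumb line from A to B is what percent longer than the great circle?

Great circle: σ = 0.6879 rad → d_gc = Rσ = 2361.6 nmi
Rhumb: Δφ = -0.2149, Δλ = -1.2359, Δψ = -0.3862, q = Δφ/Δψ = 0.5563 → d_rh = R√(Δφ²+q²Δλ²) = 2473.0 nmi
Excess = (2473.0 − 2361.6) / 2361.6 = 111.4 / 2361.6 = 4.72% ≈ 4.7%

4.7%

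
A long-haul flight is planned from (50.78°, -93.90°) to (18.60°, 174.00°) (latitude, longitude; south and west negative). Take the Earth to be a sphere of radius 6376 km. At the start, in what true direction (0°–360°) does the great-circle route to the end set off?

N = sin Δλ·cos φ₂ = -0.9471;  D = cos φ₁ sin φ₂ − sin φ₁ cos φ₂ cos Δλ = +0.2286
initial course = atan2(N, D) = 283.57°

283.6°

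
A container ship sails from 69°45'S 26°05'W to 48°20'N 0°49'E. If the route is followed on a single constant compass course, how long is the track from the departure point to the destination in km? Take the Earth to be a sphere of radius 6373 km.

Rhumb course C = atan2(Δλ, Δψ) with Δψ = ln[tan(π/4+φ₂/2)/tan(π/4+φ₁/2)] = +2.6889, Δλ = +0.4695 → C = 9.90°
d = R·|Δφ| / |cos C| = 6373·2.06094 / 0.98510 = 13333 km

13333 km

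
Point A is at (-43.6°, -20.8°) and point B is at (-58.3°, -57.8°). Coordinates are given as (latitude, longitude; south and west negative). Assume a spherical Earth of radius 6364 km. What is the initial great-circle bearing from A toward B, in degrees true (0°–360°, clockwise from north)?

224.1°

θ = atan2( sin Δλ·cos φ₂ ,  cos φ₁ sin φ₂ − sin φ₁ cos φ₂ cos Δλ )
  = atan2(-0.3162, -0.3267) = 224.07°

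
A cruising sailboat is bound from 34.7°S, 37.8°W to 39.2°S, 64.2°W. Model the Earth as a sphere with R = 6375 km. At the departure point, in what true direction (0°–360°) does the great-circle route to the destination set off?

N = sin Δλ·cos φ₂ = -0.3446;  D = cos φ₁ sin φ₂ − sin φ₁ cos φ₂ cos Δλ = -0.1245
initial course = atan2(N, D) = 250.14°

250.1°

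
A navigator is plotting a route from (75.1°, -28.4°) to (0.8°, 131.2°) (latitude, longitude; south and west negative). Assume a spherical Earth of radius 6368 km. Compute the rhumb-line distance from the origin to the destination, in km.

14065 km

Δψ = ln[tan(π/4+φ₂/2)/tan(π/4+φ₁/2)] = -2.0204;  Δφ = -1.2968 rad,  Δλ = +2.7855 rad
q = Δφ/Δψ = 0.6418
d = R·√(Δφ² + q²Δλ²) = 6368·2.20866 = 14065 km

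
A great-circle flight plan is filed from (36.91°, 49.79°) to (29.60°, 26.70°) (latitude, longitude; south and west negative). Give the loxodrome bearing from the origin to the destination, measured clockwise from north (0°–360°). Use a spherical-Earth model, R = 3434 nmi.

Meridional parts: M(φ₁)=+0.6940, M(φ₂)=+0.5413 → ΔM = -0.1528;  Δλ = -0.4030 rad
tan C = Δλ / ΔM = +2.6381 → C = 249.24°

249.2°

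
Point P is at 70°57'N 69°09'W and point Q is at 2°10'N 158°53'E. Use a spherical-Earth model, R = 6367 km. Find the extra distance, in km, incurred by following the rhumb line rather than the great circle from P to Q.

1478 km

Great circle: cos σ = sin φ₁ sin φ₂ + cos φ₁ cos φ₂ cos Δλ,  σ = 1.7542 rad → d_gc = 11168.9 km
Rhumb line: Δψ = -1.7472, q = Δφ/Δψ = 0.6871, d_rh = R√(Δφ²+q²Δλ²) = 12647.2 km
Excess = 12647.2 − 11168.9 = 1478.3 ≈ 1478 km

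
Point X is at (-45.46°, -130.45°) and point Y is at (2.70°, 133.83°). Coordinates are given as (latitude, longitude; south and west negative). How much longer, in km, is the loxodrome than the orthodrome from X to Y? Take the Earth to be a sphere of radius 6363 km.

254 km

Great circle: cos σ = sin φ₁ sin φ₂ + cos φ₁ cos φ₂ cos Δλ,  σ = 1.6744 rad → d_gc = 10654.1 km
Rhumb line: Δψ = +0.9399, q = Δφ/Δψ = 0.8943, d_rh = R√(Δφ²+q²Δλ²) = 10907.7 km
Excess = 10907.7 − 10654.1 = 253.6 ≈ 254 km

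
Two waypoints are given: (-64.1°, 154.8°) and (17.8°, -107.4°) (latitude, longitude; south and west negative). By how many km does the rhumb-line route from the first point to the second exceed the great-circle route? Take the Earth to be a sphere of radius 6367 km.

438 km

Great circle: cos σ = sin φ₁ sin φ₂ + cos φ₁ cos φ₂ cos Δλ,  σ = 1.9086 rad → d_gc = 12152.2 km
Rhumb line: Δψ = +1.7857, q = Δφ/Δψ = 0.8005, d_rh = R√(Δφ²+q²Δλ²) = 12590.3 km
Excess = 12590.3 − 12152.2 = 438.1 ≈ 438 km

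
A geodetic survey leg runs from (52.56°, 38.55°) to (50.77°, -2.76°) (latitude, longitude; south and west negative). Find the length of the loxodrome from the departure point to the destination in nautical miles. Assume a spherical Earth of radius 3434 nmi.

1539 nmi

Rhumb course C = atan2(Δλ, Δψ) with Δψ = ln[tan(π/4+φ₂/2)/tan(π/4+φ₁/2)] = -0.0504, Δλ = -0.7210 → C = 266.00°
d = R·|Δφ| / |cos C| = 3434·0.03124 / 0.06970 = 1539 nmi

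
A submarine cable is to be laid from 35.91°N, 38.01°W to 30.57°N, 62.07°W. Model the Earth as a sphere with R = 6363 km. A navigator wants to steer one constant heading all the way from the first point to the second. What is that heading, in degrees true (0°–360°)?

Meridional parts: M(φ₁)=+0.6723, M(φ₂)=+0.5608 → ΔM = -0.1115;  Δλ = -0.4199 rad
tan C = Δλ / ΔM = +3.7659 → C = 255.13°

255.1°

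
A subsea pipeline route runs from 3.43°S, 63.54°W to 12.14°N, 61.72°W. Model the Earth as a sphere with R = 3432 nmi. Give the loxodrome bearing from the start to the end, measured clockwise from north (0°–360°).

6.6°

Meridional parts: M(φ₁)=-0.0599, M(φ₂)=+0.2135 → ΔM = +0.2734;  Δλ = +0.0318 rad
tan C = Δλ / ΔM = +0.1162 → C = 6.63°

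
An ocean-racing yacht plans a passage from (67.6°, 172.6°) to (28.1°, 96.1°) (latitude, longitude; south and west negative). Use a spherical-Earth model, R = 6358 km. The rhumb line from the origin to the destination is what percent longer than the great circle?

Great circle: σ = 1.0310 rad → d_gc = Rσ = 6555.2 km
Rhumb: Δφ = -0.6894, Δλ = -1.3352, Δψ = -1.1081, q = Δφ/Δψ = 0.6222 → d_rh = R√(Δφ²+q²Δλ²) = 6863.5 km
Excess = (6863.5 − 6555.2) / 6555.2 = 308.3 / 6555.2 = 4.70% ≈ 4.7%

4.7%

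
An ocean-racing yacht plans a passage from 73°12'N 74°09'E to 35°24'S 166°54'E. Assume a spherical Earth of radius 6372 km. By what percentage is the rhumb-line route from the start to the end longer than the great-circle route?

3.1%

Great circle: σ = 2.1723 rad → d_gc = Rσ = 13841.7 km
Rhumb: Δφ = -1.8954, Δλ = +1.6188, Δψ = -2.5742, q = Δφ/Δψ = 0.7363 → d_rh = R√(Δφ²+q²Δλ²) = 14267.3 km
Excess = (14267.3 − 13841.7) / 13841.7 = 425.6 / 13841.7 = 3.07% ≈ 3.1%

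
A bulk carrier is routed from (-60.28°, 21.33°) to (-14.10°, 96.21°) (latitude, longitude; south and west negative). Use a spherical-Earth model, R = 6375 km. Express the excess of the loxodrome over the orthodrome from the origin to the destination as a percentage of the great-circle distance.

3.2%

Great circle: σ = 1.2271 rad → d_gc = Rσ = 7822.6 km
Rhumb: Δφ = +0.8060, Δλ = +1.3069, Δψ = +1.0782, q = Δφ/Δψ = 0.7476 → d_rh = R√(Δφ²+q²Δλ²) = 8074.2 km
Excess = (8074.2 − 7822.6) / 7822.6 = 251.6 / 7822.6 = 3.22% ≈ 3.2%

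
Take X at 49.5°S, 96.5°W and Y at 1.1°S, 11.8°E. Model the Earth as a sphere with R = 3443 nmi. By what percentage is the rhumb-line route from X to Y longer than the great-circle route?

4.4%

Great circle: σ = 1.7612 rad → d_gc = Rσ = 6063.9 nmi
Rhumb: Δφ = +0.8447, Δλ = +1.8902, Δψ = +0.9780, q = Δφ/Δψ = 0.8638 → d_rh = R√(Δφ²+q²Δλ²) = 6329.1 nmi
Excess = (6329.1 − 6063.9) / 6063.9 = 265.2 / 6063.9 = 4.37% ≈ 4.4%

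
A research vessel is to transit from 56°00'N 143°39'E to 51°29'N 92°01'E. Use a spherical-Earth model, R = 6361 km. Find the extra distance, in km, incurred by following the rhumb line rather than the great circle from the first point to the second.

Great circle: cos σ = sin φ₁ sin φ₂ + cos φ₁ cos φ₂ cos Δλ,  σ = 0.5260 rad → d_gc = 3346.1 km
Rhumb line: Δψ = -0.1335, q = Δφ/Δψ = 0.5907, d_rh = R√(Δφ²+q²Δλ²) = 3423.0 km
Excess = 3423.0 − 3346.1 = 76.9 ≈ 77 km

77 km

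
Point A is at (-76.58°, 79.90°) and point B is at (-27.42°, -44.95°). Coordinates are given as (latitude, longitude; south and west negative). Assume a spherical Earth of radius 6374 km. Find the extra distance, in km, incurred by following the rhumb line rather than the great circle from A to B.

Great circle: cos σ = sin φ₁ sin φ₂ + cos φ₁ cos φ₂ cos Δλ,  σ = 1.2343 rad → d_gc = 7867.2 km
Rhumb line: Δψ = +1.6421, q = Δφ/Δψ = 0.5225, d_rh = R√(Δφ²+q²Δλ²) = 9087.2 km
Excess = 9087.2 − 7867.2 = 1220.0 ≈ 1220 km

1220 km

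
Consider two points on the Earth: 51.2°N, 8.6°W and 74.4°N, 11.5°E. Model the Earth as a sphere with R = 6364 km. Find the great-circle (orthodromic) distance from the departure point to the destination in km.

2738 km

cos σ = sin φ₁ sin φ₂ + cos φ₁ cos φ₂ cos Δλ
      = sin(51.20°)sin(74.40°) + cos(51.20°)cos(74.40°)cos(20.10°) = 0.9089
σ = 24.650° → d = Rσ = 6364·0.43022 = 2738 km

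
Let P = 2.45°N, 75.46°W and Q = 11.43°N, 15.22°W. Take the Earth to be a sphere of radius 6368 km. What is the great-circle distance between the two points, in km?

cos σ = sin φ₁ sin φ₂ + cos φ₁ cos φ₂ cos Δλ
      = sin(2.45°)sin(11.43°) + cos(2.45°)cos(11.43°)cos(60.24°) = 0.4946
σ = 60.360° → d = Rσ = 6368·1.05348 = 6709 km

6709 km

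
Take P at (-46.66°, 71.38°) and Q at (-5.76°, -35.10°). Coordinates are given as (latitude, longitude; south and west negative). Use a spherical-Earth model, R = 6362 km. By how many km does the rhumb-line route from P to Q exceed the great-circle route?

461 km

Great circle: cos σ = sin φ₁ sin φ₂ + cos φ₁ cos φ₂ cos Δλ,  σ = 1.6918 rad → d_gc = 10763.3 km
Rhumb line: Δψ = +0.8223, q = Δφ/Δψ = 0.8681, d_rh = R√(Δφ²+q²Δλ²) = 11224.2 km
Excess = 11224.2 − 10763.3 = 460.9 ≈ 461 km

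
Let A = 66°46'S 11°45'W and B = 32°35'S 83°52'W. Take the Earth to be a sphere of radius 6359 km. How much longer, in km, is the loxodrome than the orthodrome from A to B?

255 km

Great circle: cos σ = sin φ₁ sin φ₂ + cos φ₁ cos φ₂ cos Δλ,  σ = 0.9311 rad → d_gc = 5921.1 km
Rhumb line: Δψ = +0.9799, q = Δφ/Δψ = 0.6089, d_rh = R√(Δφ²+q²Δλ²) = 6176.0 km
Excess = 6176.0 − 5921.1 = 254.9 ≈ 255 km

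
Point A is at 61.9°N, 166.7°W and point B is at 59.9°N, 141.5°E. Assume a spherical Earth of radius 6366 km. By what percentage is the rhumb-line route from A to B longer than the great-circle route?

2.7%

Great circle: σ = 0.4293 rad → d_gc = Rσ = 2733.0 km
Rhumb: Δφ = -0.0349, Δλ = -0.9041, Δψ = -0.0718, q = Δφ/Δψ = 0.4862 → d_rh = R√(Δφ²+q²Δλ²) = 2806.8 km
Excess = (2806.8 − 2733.0) / 2733.0 = 73.8 / 2733.0 = 2.70% ≈ 2.7%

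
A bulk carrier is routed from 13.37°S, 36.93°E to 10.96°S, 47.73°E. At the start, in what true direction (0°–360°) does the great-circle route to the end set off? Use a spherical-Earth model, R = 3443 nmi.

θ = atan2( sin Δλ·cos φ₂ ,  cos φ₁ sin φ₂ − sin φ₁ cos φ₂ cos Δλ )
  = atan2(+0.1840, +0.0380) = 78.32°

78.3°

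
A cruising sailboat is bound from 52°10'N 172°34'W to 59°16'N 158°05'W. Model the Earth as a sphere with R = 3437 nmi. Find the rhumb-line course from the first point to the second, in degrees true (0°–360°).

48.9°

Δψ = ln[tan(π/4+φ₂/2)/tan(π/4+φ₁/2)] = +0.2207
Δλ = +0.2528 rad (taken the short way round)
course = atan2(Δλ, Δψ) = 48.87°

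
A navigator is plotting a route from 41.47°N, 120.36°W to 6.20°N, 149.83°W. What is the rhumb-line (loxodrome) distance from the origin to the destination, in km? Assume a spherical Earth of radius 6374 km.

4898 km

Δψ = ln[tan(π/4+φ₂/2)/tan(π/4+φ₁/2)] = -0.6883;  Δφ = -0.6156 rad,  Δλ = -0.5143 rad
q = Δφ/Δψ = 0.8943
d = R·√(Δφ² + q²Δλ²) = 6374·0.76845 = 4898 km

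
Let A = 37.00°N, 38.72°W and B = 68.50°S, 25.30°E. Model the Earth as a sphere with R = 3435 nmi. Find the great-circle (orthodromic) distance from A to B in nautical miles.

cos σ = sin φ₁ sin φ₂ + cos φ₁ cos φ₂ cos Δλ
      = sin(37.00°)sin(-68.50°) + cos(37.00°)cos(-68.50°)cos(64.02°) = -0.4317
σ = 115.577° → d = Rσ = 3435·2.01719 = 6929 nmi

6929 nmi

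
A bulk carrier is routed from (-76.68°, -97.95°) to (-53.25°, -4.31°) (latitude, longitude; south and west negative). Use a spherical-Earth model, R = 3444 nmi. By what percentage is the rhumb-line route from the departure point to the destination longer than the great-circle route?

9.9%

Great circle: σ = 0.6905 rad → d_gc = Rσ = 2378.0 nmi
Rhumb: Δφ = +0.4089, Δλ = +1.6343, Δψ = +1.0455, q = Δφ/Δψ = 0.3911 → d_rh = R√(Δφ²+q²Δλ²) = 2613.5 nmi
Excess = (2613.5 − 2378.0) / 2378.0 = 235.5 / 2378.0 = 9.90% ≈ 9.9%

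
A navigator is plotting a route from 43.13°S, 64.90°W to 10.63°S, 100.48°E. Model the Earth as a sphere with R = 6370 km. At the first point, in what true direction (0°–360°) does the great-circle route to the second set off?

N = sin Δλ·cos φ₂ = +0.2481;  D = cos φ₁ sin φ₂ − sin φ₁ cos φ₂ cos Δλ = -0.7848
initial course = atan2(N, D) = 162.46°

162.5°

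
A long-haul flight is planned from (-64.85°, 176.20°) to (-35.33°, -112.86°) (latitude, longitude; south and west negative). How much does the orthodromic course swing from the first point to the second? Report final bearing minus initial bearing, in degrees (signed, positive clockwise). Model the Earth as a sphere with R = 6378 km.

Initial bearing θ₁ = atan2(sin Δλ cos φ₂, cos φ₁ sin φ₂ − sin φ₁ cos φ₂ cos Δλ) = 90.34°
Final bearing θ₂ = (initial bearing from the destination back to the start) + 180° = 31.39°
Δθ = θ₂ − θ₁ = -58.9°

-58.9°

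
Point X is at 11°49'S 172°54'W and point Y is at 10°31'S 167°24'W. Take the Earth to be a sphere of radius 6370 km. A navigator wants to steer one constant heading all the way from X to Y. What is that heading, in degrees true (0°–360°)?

Meridional parts: M(φ₁)=-0.2077, M(φ₂)=-0.1846 → ΔM = +0.0231;  Δλ = +0.0960 rad
tan C = Δλ / ΔM = +4.1506 → C = 76.45°

76.5°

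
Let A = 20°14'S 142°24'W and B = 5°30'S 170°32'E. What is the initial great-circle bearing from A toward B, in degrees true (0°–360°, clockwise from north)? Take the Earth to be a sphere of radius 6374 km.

θ = atan2( sin Δλ·cos φ₂ ,  cos φ₁ sin φ₂ − sin φ₁ cos φ₂ cos Δλ )
  = atan2(-0.7288, +0.1446) = 281.22°

281.2°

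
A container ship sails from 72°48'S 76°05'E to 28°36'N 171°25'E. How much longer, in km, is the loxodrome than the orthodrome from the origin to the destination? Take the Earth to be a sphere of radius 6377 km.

Great circle: cos σ = sin φ₁ sin φ₂ + cos φ₁ cos φ₂ cos Δλ,  σ = 2.0731 rad → d_gc = 13219.9 km
Rhumb line: Δψ = +2.4102, q = Δφ/Δψ = 0.7343, d_rh = R√(Δφ²+q²Δλ²) = 13713.9 km
Excess = 13713.9 − 13219.9 = 494.0 ≈ 494 km

494 km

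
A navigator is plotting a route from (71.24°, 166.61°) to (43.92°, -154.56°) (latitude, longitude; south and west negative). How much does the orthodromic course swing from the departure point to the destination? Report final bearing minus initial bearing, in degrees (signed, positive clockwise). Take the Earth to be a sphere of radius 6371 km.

+34.0°

At departure: θ₁ = atan2(sin Δλ cos φ₂, cos φ₁ sin φ₂ − sin φ₁ cos φ₂ cos Δλ) = 124.31°
At arrival: θ₂ = atan2(sin Δλ cos φ₁, −cos φ₂ sin φ₁ + sin φ₂ cos φ₁ cos Δλ) = 158.36°
Δθ = θ₂ − θ₁ = +34.0°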